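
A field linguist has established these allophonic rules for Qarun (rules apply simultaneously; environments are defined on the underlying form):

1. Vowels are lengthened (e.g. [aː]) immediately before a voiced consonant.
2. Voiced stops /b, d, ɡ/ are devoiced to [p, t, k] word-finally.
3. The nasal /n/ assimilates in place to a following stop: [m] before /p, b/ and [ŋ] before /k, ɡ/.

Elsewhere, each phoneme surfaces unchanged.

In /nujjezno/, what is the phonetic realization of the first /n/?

[n]

/n/ (word-initial) is in the target of rule 3 but the environment (before a labial or velar stop) is not met → [n].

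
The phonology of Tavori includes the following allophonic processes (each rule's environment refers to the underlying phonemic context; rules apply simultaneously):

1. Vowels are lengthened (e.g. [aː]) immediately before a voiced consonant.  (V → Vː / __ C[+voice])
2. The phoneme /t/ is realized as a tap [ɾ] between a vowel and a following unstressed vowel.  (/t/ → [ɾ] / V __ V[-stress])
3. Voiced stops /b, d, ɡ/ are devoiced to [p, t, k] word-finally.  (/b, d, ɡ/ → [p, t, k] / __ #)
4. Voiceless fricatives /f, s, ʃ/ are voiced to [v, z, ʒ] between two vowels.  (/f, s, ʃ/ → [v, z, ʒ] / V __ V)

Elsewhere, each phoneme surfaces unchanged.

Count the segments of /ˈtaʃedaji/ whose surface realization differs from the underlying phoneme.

3

Segments that undergo a rule: /ʃ/ → [ʒ] (rule 4); /e/ → [eː] (rule 1); /a/ → [aː] (rule 1).
All other segments surface unchanged.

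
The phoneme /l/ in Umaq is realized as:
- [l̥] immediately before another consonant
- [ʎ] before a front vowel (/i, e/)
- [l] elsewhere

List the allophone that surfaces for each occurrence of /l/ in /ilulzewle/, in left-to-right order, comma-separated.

[l], [l̥], [ʎ]

Occurrence 1 (position 2): no conditioning environment matches → elsewhere allophone [l].
Occurrence 2 (position 4): immediately before another consonant → [l̥].
Occurrence 3 (position 8): before a front vowel (/i, e/) → [ʎ].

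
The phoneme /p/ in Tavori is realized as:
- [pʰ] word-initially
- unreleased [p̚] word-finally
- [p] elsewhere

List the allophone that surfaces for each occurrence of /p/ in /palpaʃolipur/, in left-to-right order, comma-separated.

[pʰ], [p], [p]

Occurrence 1 (position 1): word-initially → [pʰ].
Occurrence 2 (position 4): no conditioning environment matches → elsewhere allophone [p].
Occurrence 3 (position 10): no conditioning environment matches → elsewhere allophone [p].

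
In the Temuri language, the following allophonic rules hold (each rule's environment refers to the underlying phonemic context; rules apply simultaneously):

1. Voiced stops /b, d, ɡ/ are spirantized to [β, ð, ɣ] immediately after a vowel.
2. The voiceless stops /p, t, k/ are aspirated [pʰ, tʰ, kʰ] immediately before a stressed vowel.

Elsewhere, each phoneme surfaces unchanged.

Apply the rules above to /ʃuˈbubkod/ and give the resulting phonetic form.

/ʃ/ (word-initial) is unaffected → [ʃ].
/u/ (between /ʃ/ and /b/): no rule targets it → [u].
Rule 1 applies to /b/ (between /u/ and /u/: immediately after a vowel) → [β].
/u/ stays [u].
/b/ (between /u/ and /k/) occurs immediately after a vowel → [β] by rule 1.
/k/ (between /b/ and /o/) is in the target of rule 2 but the environment (immediately before a stressed vowel) is not met → [k].
/o/ — not in any rule's target class → [o].
/d/ — word-final, immediately after a vowel — surfaces as [ð] (rule 1).

[ʃuˈβuβkoð]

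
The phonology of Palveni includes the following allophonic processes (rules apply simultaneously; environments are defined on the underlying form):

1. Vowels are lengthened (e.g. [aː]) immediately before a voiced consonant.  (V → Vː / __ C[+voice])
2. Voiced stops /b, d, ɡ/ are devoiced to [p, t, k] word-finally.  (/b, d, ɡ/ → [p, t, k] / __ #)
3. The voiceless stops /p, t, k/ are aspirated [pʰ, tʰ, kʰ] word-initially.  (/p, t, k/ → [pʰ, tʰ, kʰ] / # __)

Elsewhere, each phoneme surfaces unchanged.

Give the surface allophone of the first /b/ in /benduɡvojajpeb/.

[b]

/b/ — word-initial; rule 2 does not apply here → [b].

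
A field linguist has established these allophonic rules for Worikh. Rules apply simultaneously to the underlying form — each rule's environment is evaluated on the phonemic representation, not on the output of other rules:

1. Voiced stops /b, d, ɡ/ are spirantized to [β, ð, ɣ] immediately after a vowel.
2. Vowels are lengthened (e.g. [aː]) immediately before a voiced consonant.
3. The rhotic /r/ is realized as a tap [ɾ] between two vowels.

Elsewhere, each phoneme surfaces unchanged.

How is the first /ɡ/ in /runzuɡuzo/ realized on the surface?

[ɣ]

/ɡ/ meets the environment for rule 1 (immediately after a vowel) → [ɣ].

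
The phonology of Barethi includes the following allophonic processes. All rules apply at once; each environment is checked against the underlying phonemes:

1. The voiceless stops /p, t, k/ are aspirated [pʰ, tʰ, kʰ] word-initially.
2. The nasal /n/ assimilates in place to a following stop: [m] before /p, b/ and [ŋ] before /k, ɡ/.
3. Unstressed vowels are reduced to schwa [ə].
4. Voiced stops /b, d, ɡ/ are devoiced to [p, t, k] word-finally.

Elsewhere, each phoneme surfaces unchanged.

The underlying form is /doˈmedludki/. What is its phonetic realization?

[dəˈmedlədkə]

/d/ (word-initial) is in the target of rule 4 but the environment (word-finally) is not met → [d].
Rule 3 applies to /o/ (between /d/ and /m/: in an unstressed syllable) → [ə].
/e/ — between /m/ and /d/; rule 3 does not apply here → [e].
/d/ (between /e/ and /l/) is in the target of rule 4 but the environment (word-finally) is not met → [d].
/u/ meets the environment for rule 3 (in an unstressed syllable) → [ə].
/d/ (between /u/ and /k/) is in the target of rule 4 but the environment (word-finally) is not met → [d].
/k/ (between /d/ and /i/): rule 1 targets it, but not word-initially → unchanged [k].
/i/ (word-final): in an unstressed syllable, so rule 3 applies → [ə].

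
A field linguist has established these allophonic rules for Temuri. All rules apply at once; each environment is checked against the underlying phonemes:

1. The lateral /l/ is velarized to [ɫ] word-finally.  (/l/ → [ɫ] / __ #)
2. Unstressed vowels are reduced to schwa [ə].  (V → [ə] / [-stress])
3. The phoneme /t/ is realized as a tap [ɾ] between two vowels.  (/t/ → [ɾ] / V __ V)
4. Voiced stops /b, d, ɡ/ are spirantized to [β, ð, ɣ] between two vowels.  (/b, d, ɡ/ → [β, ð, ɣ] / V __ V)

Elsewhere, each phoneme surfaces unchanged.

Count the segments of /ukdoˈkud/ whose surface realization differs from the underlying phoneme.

Segments that undergo a rule: /u/ → [ə] (rule 2); /o/ → [ə] (rule 2).
All other segments surface unchanged.

2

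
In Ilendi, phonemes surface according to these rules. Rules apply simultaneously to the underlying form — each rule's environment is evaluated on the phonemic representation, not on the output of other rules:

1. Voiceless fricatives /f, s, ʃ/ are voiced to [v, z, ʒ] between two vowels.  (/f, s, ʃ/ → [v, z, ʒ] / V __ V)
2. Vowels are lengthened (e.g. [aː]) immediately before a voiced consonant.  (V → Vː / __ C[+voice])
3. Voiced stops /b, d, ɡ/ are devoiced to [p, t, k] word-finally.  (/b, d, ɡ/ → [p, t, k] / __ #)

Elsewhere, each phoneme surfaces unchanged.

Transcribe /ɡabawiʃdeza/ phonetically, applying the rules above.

[ɡaːbaːwiʃdeːza]

/ɡ/ (word-initial) is in the target of rule 3 but the environment (word-finally) is not met → [ɡ].
/a/ (between /ɡ/ and /b/) occurs before a voiced consonant → [aː] by rule 2.
/b/ (between /a/ and /a/) is in the target of rule 3 but the environment (word-finally) is not met → [b].
/a/ — between /b/ and /w/, before a voiced consonant — surfaces as [aː] (rule 2).
/w/ (between /a/ and /i/): no rule targets it → [w].
/i/ (between /w/ and /ʃ/) is in the target of rule 2 but the environment (before a voiced consonant) is not met → [i].
/ʃ/ (between /i/ and /d/) fails the environment for rule 1, so it stays [ʃ].
/d/ (between /ʃ/ and /e/): rule 3 targets it, but not word-finally → unchanged [d].
/e/ — between /d/ and /z/, before a voiced consonant — surfaces as [eː] (rule 2).
/z/ — not in any rule's target class → [z].
/a/ (word-final) fails the environment for rule 2, so it stays [a].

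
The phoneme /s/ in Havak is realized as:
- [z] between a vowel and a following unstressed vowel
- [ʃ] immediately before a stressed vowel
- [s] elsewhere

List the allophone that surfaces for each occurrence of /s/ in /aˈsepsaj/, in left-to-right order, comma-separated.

Occurrence 1 (position 2): immediately before a stressed vowel → [ʃ].
Occurrence 2 (position 5): no conditioning environment matches → elsewhere allophone [s].

[ʃ], [s]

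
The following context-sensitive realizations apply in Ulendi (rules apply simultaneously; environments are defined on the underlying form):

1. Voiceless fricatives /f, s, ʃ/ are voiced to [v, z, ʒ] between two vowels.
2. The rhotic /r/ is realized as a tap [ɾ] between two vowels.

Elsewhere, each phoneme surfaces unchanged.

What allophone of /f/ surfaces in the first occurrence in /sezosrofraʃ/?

/f/ — between /o/ and /r/; rule 1 does not apply here → [f].

[f]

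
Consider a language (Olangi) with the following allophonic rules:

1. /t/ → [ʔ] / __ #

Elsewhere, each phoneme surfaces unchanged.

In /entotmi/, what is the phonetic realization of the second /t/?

[t]

/t/ (between /o/ and /m/) fails the environment for rule 1, so it stays [t].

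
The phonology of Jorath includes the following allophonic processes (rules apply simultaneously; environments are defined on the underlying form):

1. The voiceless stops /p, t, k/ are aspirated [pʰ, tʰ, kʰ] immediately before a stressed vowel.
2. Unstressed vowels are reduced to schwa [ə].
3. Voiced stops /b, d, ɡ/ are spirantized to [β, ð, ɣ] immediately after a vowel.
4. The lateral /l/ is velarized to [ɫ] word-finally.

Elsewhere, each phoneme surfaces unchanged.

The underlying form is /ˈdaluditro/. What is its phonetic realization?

[ˈdaləðətrə]

/d/ (word-initial) fails the environment for rule 3, so it stays [d].
/a/ (between /d/ and /l/) is in the target of rule 2 but the environment (in an unstressed syllable) is not met → [a].
/l/ (between /a/ and /u/) fails the environment for rule 4, so it stays [l].
Rule 2 applies to /u/ (between /l/ and /d/: in an unstressed syllable) → [ə].
/d/ (between /u/ and /i/): immediately after a vowel, so rule 3 applies → [ð].
/i/ (between /d/ and /t/): in an unstressed syllable, so rule 2 applies → [ə].
/t/ — between /i/ and /r/; rule 1 does not apply here → [t].
/r/ (between /t/ and /o/): no rule targets it → [r].
/o/ — word-final, in an unstressed syllable — surfaces as [ə] (rule 2).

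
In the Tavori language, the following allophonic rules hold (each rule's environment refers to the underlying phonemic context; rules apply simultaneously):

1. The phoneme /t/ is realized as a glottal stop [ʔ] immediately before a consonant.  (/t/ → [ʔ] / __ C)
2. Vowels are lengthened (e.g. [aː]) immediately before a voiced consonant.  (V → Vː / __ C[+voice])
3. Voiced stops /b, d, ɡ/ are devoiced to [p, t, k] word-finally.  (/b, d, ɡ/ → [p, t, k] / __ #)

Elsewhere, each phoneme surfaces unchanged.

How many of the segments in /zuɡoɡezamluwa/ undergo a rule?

Segments that undergo a rule: /u/ → [uː] (rule 2); /o/ → [oː] (rule 2); /e/ → [eː] (rule 2); /a/ → [aː] (rule 2); /u/ → [uː] (rule 2).
All other segments surface unchanged.

5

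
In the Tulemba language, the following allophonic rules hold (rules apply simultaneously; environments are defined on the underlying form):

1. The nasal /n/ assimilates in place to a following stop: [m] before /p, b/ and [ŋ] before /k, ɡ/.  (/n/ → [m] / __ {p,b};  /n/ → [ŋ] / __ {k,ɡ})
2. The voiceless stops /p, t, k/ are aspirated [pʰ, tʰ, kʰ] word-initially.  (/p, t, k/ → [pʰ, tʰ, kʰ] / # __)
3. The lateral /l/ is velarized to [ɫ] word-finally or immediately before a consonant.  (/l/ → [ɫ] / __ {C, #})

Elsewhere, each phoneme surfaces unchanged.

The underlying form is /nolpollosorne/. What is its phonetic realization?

/n/ — word-initial; rule 1 does not apply here → [n].
/o/ stays [o].
Rule 3 applies to /l/ (between /o/ and /p/: word-finally or immediately before a consonant) → [ɫ].
/p/ (between /l/ and /o/) is in the target of rule 2 but the environment (word-initially) is not met → [p].
/o/ (between /p/ and /l/): no rule targets it → [o].
/l/ meets the environment for rule 3 (word-finally or immediately before a consonant) → [ɫ].
/l/ — between /l/ and /o/; rule 3 does not apply here → [l].
/o/ (between /l/ and /s/): no rule targets it → [o].
/s/ stays [s].
/o/ stays [o].
/r/ — not in any rule's target class → [r].
/n/ — between /r/ and /e/; rule 1 does not apply here → [n].
/e/ (word-final) is unaffected → [e].

[noɫpoɫlosorne]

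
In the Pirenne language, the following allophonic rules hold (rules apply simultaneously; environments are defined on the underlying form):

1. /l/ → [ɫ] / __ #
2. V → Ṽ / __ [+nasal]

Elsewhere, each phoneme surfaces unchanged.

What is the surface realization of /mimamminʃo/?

[mĩmãmmĩnʃo]

/m/ (word-initial) is unaffected → [m].
/i/ (between /m/ and /m/): before a nasal consonant, so rule 2 applies → [ĩ].
/m/ stays [m].
Rule 2 applies to /a/ (between /m/ and /m/: before a nasal consonant) → [ã].
/m/ (between /a/ and /m/): no rule targets it → [m].
/m/ (between /m/ and /i/) is unaffected → [m].
/i/ (between /m/ and /n/) occurs before a nasal consonant → [ĩ] by rule 2.
/n/ — not in any rule's target class → [n].
/ʃ/ (between /n/ and /o/) is unaffected → [ʃ].
/o/ — word-final; rule 2 does not apply here → [o].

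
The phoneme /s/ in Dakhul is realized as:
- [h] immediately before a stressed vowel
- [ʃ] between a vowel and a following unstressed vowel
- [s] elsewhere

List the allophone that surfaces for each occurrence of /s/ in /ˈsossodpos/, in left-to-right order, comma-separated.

[h], [s], [s], [s]

Occurrence 1 (position 1): immediately before a stressed vowel → [h].
Occurrence 2 (position 3): no conditioning environment matches → elsewhere allophone [s].
Occurrence 3 (position 4): no conditioning environment matches → elsewhere allophone [s].
Occurrence 4 (position 9): no conditioning environment matches → elsewhere allophone [s].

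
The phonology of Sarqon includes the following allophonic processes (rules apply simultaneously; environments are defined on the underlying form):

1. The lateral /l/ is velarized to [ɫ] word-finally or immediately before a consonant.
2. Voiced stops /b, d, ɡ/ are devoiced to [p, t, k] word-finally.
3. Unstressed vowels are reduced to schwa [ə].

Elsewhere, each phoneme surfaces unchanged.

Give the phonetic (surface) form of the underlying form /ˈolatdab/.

/o/ — word-initial; rule 3 does not apply here → [o].
/l/ (between /o/ and /a/) fails the environment for rule 1, so it stays [l].
/a/ meets the environment for rule 3 (in an unstressed syllable) → [ə].
/d/ (between /t/ and /a/) is in the target of rule 2 but the environment (word-finally) is not met → [d].
Rule 3 applies to /a/ (between /d/ and /b/: in an unstressed syllable) → [ə].
Rule 2 applies to /b/ (word-final: word-finally) → [p].

[ˈolətdəp]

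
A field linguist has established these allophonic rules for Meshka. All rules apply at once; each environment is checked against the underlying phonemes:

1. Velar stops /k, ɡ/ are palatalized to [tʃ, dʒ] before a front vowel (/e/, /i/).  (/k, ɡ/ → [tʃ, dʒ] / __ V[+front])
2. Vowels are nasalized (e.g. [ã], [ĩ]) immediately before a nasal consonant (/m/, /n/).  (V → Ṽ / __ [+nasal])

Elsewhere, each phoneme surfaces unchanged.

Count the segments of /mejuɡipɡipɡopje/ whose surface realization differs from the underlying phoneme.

Segments that undergo a rule: /ɡ/ → [dʒ] (rule 1); /ɡ/ → [dʒ] (rule 1).
All other segments surface unchanged.

2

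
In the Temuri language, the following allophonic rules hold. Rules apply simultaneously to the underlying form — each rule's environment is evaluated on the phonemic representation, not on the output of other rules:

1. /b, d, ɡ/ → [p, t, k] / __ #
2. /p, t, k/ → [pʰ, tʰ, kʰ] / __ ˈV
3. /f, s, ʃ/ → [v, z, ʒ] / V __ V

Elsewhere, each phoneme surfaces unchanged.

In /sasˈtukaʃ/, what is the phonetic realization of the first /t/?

/t/ (between /s/ and /u/): immediately before a stressed vowel, so rule 2 applies → [tʰ].

[tʰ]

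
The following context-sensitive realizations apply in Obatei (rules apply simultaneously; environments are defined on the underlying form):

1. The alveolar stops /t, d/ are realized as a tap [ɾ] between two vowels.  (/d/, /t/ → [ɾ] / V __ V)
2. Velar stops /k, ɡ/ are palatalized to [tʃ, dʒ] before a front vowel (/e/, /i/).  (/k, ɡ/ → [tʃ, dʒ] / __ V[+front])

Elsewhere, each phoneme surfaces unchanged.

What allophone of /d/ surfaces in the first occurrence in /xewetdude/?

[d]

/d/ (between /t/ and /u/) is in the target of rule 1 but the environment (between two vowels) is not met → [d].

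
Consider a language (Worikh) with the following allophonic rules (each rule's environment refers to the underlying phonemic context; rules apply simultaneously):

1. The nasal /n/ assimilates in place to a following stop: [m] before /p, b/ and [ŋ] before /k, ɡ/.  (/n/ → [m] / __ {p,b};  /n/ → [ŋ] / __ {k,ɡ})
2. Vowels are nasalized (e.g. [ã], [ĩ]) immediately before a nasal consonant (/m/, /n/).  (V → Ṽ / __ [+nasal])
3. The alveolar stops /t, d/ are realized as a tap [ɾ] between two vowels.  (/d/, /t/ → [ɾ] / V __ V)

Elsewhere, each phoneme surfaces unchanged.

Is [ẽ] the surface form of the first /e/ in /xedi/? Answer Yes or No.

/e/ (between /x/ and /d/) is in the target of rule 2 but the environment (before a nasal consonant) is not met → [e].
The actual realization is [e], not [ẽ].

No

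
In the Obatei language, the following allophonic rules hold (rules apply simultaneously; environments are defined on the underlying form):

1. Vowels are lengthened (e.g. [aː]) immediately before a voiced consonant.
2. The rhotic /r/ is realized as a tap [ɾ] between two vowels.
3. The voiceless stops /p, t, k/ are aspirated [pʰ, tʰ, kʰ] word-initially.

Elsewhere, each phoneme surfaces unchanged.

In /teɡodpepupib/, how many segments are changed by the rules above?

Segments that undergo a rule: /t/ → [tʰ] (rule 3); /e/ → [eː] (rule 1); /o/ → [oː] (rule 1); /i/ → [iː] (rule 1).
All other segments surface unchanged.

4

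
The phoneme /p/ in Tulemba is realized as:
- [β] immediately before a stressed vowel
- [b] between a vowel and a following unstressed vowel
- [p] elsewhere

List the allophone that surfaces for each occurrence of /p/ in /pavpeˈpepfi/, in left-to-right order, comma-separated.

[p], [p], [β], [p]

Occurrence 1 (position 1): no conditioning environment matches → elsewhere allophone [p].
Occurrence 2 (position 4): no conditioning environment matches → elsewhere allophone [p].
Occurrence 3 (position 6): immediately before a stressed vowel → [β].
Occurrence 4 (position 8): no conditioning environment matches → elsewhere allophone [p].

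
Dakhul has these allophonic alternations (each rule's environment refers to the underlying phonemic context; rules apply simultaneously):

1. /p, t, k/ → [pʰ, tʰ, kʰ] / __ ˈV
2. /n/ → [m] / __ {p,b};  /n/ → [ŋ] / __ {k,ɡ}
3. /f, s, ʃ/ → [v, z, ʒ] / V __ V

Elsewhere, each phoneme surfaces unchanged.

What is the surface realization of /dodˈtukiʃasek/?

[dodˈtʰukiʒazek]

/d/ stays [d].
/o/ stays [o].
/d/ — not in any rule's target class → [d].
/t/ meets the environment for rule 1 (immediately before a stressed vowel) → [tʰ].
/u/ stays [u].
/k/ (between /u/ and /i/) is in the target of rule 1 but the environment (immediately before a stressed vowel) is not met → [k].
/i/ — not in any rule's target class → [i].
/ʃ/ meets the environment for rule 3 (between two vowels) → [ʒ].
/a/ (between /ʃ/ and /s/): no rule targets it → [a].
/s/ (between /a/ and /e/): between two vowels, so rule 3 applies → [z].
/e/ (between /s/ and /k/): no rule targets it → [e].
/k/ (word-final) is in the target of rule 1 but the environment (immediately before a stressed vowel) is not met → [k].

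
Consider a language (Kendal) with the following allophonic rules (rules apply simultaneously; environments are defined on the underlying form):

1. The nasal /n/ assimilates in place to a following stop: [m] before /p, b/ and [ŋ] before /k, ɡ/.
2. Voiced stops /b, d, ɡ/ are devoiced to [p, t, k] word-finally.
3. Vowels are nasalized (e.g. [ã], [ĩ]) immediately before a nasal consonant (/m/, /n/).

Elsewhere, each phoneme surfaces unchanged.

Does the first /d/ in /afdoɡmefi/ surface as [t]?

/d/ — between /f/ and /o/; rule 2 does not apply here → [d].
The actual realization is [d], not [t].

No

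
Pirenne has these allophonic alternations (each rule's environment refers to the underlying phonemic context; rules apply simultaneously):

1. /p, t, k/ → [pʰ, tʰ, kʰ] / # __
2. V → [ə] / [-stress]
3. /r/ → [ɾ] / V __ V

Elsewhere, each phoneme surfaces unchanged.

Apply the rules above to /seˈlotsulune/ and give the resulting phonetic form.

/s/ stays [s].
/e/ — between /s/ and /l/, in an unstressed syllable — surfaces as [ə] (rule 2).
/l/ — not in any rule's target class → [l].
/o/ (between /l/ and /t/): rule 2 targets it, but not in an unstressed syllable → unchanged [o].
/t/ — between /o/ and /s/; rule 1 does not apply here → [t].
/s/ (between /t/ and /u/): no rule targets it → [s].
Rule 2 applies to /u/ (between /s/ and /l/: in an unstressed syllable) → [ə].
/l/ (between /u/ and /u/): no rule targets it → [l].
/u/ (between /l/ and /n/): in an unstressed syllable, so rule 2 applies → [ə].
/n/ stays [n].
/e/ (word-final) occurs in an unstressed syllable → [ə] by rule 2.

[səˈlotsələnə]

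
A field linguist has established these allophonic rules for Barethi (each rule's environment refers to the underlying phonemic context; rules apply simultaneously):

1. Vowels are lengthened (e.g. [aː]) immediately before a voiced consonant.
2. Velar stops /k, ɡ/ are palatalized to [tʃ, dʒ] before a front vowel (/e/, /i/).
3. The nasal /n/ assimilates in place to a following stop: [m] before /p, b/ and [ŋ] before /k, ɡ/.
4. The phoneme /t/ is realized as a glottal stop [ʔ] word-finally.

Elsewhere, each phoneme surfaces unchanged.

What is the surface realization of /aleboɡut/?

[aːleːboːɡuʔ]

/a/ (word-initial) occurs before a voiced consonant → [aː] by rule 1.
Rule 1 applies to /e/ (between /l/ and /b/: before a voiced consonant) → [eː].
/o/ — between /b/ and /ɡ/, before a voiced consonant — surfaces as [oː] (rule 1).
/ɡ/ — between /o/ and /u/; rule 2 does not apply here → [ɡ].
/u/ (between /ɡ/ and /t/): rule 1 targets it, but not before a voiced consonant → unchanged [u].
/t/ — word-final, word-finally — surfaces as [ʔ] (rule 4).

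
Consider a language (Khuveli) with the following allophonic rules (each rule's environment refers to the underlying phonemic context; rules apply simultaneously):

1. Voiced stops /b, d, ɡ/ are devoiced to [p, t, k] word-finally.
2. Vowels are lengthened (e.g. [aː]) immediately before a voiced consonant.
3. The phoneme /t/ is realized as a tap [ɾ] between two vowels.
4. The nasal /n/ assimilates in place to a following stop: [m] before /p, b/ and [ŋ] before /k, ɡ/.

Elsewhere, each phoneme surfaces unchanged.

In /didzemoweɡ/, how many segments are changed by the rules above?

5

Segments that undergo a rule: /i/ → [iː] (rule 2); /e/ → [eː] (rule 2); /o/ → [oː] (rule 2); /e/ → [eː] (rule 2); /ɡ/ → [k] (rule 1).
All other segments surface unchanged.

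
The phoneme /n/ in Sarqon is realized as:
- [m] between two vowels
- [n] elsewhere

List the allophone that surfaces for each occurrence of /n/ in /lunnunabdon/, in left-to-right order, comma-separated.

[n], [n], [m], [n]

Occurrence 1 (position 3): no conditioning environment matches → elsewhere allophone [n].
Occurrence 2 (position 4): no conditioning environment matches → elsewhere allophone [n].
Occurrence 3 (position 6): between two vowels → [m].
Occurrence 4 (position 11): no conditioning environment matches → elsewhere allophone [n].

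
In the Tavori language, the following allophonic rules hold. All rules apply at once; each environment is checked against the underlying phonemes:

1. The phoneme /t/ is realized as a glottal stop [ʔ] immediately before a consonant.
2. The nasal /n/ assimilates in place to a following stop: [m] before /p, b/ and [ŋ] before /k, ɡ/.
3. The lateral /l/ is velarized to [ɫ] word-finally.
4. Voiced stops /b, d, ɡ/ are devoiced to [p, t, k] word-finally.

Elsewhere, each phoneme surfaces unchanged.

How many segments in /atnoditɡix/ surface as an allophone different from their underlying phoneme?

Segments that undergo a rule: /t/ → [ʔ] (rule 1); /t/ → [ʔ] (rule 1).
All other segments surface unchanged.

2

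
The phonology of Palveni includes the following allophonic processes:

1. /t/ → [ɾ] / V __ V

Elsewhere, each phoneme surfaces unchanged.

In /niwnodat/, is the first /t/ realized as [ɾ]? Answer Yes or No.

/t/ (word-final): rule 1 targets it, but not between two vowels → unchanged [t].
The actual realization is [t], not [ɾ].

No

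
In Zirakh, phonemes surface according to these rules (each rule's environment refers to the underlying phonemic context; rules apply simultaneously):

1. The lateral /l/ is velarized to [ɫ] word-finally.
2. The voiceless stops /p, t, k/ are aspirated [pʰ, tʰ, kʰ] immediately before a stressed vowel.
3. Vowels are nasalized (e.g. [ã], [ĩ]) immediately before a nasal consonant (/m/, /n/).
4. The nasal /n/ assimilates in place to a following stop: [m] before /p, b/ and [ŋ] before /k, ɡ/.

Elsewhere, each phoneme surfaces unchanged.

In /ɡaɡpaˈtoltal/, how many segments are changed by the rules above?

2

Segments that undergo a rule: /t/ → [tʰ] (rule 2); /l/ → [ɫ] (rule 1).
All other segments surface unchanged.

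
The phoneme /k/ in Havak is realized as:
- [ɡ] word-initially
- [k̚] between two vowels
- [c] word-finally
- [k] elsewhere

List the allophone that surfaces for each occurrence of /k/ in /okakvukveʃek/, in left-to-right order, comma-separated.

[k̚], [k], [k], [c]

Occurrence 1 (position 2): between two vowels → [k̚].
Occurrence 2 (position 4): no conditioning environment matches → elsewhere allophone [k].
Occurrence 3 (position 7): no conditioning environment matches → elsewhere allophone [k].
Occurrence 4 (position 12): word-finally → [c].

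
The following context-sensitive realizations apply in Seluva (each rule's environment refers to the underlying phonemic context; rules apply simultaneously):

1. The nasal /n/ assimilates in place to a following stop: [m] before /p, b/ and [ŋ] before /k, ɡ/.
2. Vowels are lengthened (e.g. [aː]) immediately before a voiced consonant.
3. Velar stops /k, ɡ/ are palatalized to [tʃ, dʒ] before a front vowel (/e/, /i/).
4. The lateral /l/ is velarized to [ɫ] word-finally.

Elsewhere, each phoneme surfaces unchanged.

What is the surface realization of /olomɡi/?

Rule 2 applies to /o/ (word-initial: before a voiced consonant) → [oː].
/l/ (between /o/ and /o/) is in the target of rule 4 but the environment (word-finally) is not met → [l].
/o/ meets the environment for rule 2 (before a voiced consonant) → [oː].
/m/ (between /o/ and /ɡ/) is unaffected → [m].
/ɡ/ (between /m/ and /i/): before a front vowel, so rule 3 applies → [dʒ].
/i/ — word-final; rule 2 does not apply here → [i].

[oːloːmdʒi]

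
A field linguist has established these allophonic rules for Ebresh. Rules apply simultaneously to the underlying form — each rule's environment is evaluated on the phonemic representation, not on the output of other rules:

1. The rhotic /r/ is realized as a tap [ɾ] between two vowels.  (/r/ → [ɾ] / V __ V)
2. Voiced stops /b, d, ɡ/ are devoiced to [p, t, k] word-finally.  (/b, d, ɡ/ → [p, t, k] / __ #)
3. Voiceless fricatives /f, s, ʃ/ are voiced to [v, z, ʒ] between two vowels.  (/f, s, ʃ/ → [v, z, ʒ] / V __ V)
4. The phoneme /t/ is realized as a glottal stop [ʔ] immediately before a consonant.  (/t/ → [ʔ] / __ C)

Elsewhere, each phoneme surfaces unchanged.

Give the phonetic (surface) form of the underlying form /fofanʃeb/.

/f/ (word-initial) fails the environment for rule 3, so it stays [f].
/o/ (between /f/ and /f/): no rule targets it → [o].
/f/ (between /o/ and /a/): between two vowels, so rule 3 applies → [v].
/a/ stays [a].
/n/ stays [n].
/ʃ/ (between /n/ and /e/) is in the target of rule 3 but the environment (between two vowels) is not met → [ʃ].
/e/ stays [e].
Rule 2 applies to /b/ (word-final: word-finally) → [p].

[fovanʃep]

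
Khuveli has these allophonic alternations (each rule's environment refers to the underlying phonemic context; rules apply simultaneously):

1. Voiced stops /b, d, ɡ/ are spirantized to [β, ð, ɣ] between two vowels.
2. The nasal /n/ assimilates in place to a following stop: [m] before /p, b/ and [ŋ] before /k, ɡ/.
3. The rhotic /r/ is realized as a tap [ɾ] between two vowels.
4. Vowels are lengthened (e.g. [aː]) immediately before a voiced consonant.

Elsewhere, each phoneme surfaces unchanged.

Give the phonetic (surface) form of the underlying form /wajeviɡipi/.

[waːjeːviːɣipi]

/a/ (between /w/ and /j/) occurs before a voiced consonant → [aː] by rule 4.
/e/ — between /j/ and /v/, before a voiced consonant — surfaces as [eː] (rule 4).
/i/ (between /v/ and /ɡ/): before a voiced consonant, so rule 4 applies → [iː].
/ɡ/ — between /i/ and /i/, between two vowels — surfaces as [ɣ] (rule 1).
/i/ (between /ɡ/ and /p/): rule 4 targets it, but not before a voiced consonant → unchanged [i].
/i/ (word-final): rule 4 targets it, but not before a voiced consonant → unchanged [i].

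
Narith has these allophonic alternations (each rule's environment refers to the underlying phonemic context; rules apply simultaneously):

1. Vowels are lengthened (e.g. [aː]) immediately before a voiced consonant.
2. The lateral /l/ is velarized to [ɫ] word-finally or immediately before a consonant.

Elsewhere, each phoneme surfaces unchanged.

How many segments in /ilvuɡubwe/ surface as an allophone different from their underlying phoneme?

4

Segments that undergo a rule: /i/ → [iː] (rule 1); /l/ → [ɫ] (rule 2); /u/ → [uː] (rule 1); /u/ → [uː] (rule 1).
All other segments surface unchanged.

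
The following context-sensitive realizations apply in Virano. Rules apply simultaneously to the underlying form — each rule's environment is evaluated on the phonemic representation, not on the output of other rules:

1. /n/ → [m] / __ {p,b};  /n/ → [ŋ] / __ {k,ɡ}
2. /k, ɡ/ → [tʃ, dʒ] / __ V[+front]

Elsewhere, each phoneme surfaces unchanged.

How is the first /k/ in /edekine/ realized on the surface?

/k/ (between /e/ and /i/): before a front vowel, so rule 2 applies → [tʃ].

[tʃ]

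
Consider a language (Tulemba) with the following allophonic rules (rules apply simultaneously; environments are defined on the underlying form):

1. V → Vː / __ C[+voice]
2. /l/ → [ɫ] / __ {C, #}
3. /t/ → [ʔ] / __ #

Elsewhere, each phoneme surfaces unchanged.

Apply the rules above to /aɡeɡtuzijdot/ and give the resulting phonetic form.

[aːɡeːɡtuːziːjdoʔ]

/a/ — word-initial, before a voiced consonant — surfaces as [aː] (rule 1).
/ɡ/ (between /a/ and /e/) is unaffected → [ɡ].
/e/ (between /ɡ/ and /ɡ/): before a voiced consonant, so rule 1 applies → [eː].
/ɡ/ (between /e/ and /t/) is unaffected → [ɡ].
/t/ (between /ɡ/ and /u/) fails the environment for rule 3, so it stays [t].
Rule 1 applies to /u/ (between /t/ and /z/: before a voiced consonant) → [uː].
/z/ (between /u/ and /i/) is unaffected → [z].
Rule 1 applies to /i/ (between /z/ and /j/: before a voiced consonant) → [iː].
/j/ — not in any rule's target class → [j].
/d/ (between /j/ and /o/) is unaffected → [d].
/o/ (between /d/ and /t/): rule 1 targets it, but not before a voiced consonant → unchanged [o].
/t/ — word-final, word-finally — surfaces as [ʔ] (rule 3).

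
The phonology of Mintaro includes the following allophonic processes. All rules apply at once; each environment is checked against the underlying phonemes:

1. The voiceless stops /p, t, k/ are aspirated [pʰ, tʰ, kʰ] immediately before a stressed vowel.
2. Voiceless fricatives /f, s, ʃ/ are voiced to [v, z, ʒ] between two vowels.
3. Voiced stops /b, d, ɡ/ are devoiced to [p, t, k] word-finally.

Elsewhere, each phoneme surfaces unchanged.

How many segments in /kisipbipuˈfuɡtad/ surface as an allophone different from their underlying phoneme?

Segments that undergo a rule: /s/ → [z] (rule 2); /f/ → [v] (rule 2); /d/ → [t] (rule 3).
All other segments surface unchanged.

3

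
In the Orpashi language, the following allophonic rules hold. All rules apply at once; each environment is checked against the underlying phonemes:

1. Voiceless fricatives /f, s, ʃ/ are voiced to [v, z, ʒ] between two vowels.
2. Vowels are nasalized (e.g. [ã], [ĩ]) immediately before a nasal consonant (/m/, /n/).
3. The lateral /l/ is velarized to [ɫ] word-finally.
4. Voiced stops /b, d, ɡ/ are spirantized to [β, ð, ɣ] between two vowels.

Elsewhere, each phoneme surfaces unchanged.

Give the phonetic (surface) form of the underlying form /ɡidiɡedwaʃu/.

/ɡ/ (word-initial): rule 4 targets it, but not between two vowels → unchanged [ɡ].
/i/ — between /ɡ/ and /d/; rule 2 does not apply here → [i].
/d/ meets the environment for rule 4 (between two vowels) → [ð].
/i/ — between /d/ and /ɡ/; rule 2 does not apply here → [i].
/ɡ/ (between /i/ and /e/): between two vowels, so rule 4 applies → [ɣ].
/e/ — between /ɡ/ and /d/; rule 2 does not apply here → [e].
/d/ — between /e/ and /w/; rule 4 does not apply here → [d].
/w/ (between /d/ and /a/) is unaffected → [w].
/a/ (between /w/ and /ʃ/): rule 2 targets it, but not before a nasal consonant → unchanged [a].
/ʃ/ (between /a/ and /u/): between two vowels, so rule 1 applies → [ʒ].
/u/ (word-final) fails the environment for rule 2, so it stays [u].

[ɡiðiɣedwaʒu]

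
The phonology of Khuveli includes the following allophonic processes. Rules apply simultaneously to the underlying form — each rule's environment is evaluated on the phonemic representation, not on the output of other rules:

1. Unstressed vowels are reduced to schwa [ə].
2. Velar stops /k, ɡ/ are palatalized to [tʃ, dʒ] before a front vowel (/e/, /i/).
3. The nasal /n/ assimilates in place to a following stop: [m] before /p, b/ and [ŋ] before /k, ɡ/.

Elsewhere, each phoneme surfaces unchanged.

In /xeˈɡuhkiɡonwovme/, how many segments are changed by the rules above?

Segments that undergo a rule: /e/ → [ə] (rule 1); /k/ → [tʃ] (rule 2); /i/ → [ə] (rule 1); /o/ → [ə] (rule 1); /o/ → [ə] (rule 1); /e/ → [ə] (rule 1).
All other segments surface unchanged.

6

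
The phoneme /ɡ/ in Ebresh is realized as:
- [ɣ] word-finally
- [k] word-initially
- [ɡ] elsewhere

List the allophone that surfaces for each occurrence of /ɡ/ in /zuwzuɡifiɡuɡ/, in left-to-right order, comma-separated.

[ɡ], [ɡ], [ɣ]

Occurrence 1 (position 6): no conditioning environment matches → elsewhere allophone [ɡ].
Occurrence 2 (position 10): no conditioning environment matches → elsewhere allophone [ɡ].
Occurrence 3 (position 12): word-finally → [ɣ].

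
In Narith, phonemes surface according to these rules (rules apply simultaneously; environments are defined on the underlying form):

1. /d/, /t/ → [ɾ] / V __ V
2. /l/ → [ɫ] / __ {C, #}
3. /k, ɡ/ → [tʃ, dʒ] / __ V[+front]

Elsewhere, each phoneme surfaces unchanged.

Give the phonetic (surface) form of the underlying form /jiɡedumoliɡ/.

/j/ stays [j].
/i/ stays [i].
/ɡ/ (between /i/ and /e/): before a front vowel, so rule 3 applies → [dʒ].
/e/ (between /ɡ/ and /d/): no rule targets it → [e].
/d/ (between /e/ and /u/): between two vowels, so rule 1 applies → [ɾ].
/u/ — not in any rule's target class → [u].
/m/ — not in any rule's target class → [m].
/o/ — not in any rule's target class → [o].
/l/ (between /o/ and /i/): rule 2 targets it, but not word-finally or immediately before a consonant → unchanged [l].
/i/ (between /l/ and /ɡ/) is unaffected → [i].
/ɡ/ (word-final) is in the target of rule 3 but the environment (before a front vowel) is not met → [ɡ].

[jidʒeɾumoliɡ]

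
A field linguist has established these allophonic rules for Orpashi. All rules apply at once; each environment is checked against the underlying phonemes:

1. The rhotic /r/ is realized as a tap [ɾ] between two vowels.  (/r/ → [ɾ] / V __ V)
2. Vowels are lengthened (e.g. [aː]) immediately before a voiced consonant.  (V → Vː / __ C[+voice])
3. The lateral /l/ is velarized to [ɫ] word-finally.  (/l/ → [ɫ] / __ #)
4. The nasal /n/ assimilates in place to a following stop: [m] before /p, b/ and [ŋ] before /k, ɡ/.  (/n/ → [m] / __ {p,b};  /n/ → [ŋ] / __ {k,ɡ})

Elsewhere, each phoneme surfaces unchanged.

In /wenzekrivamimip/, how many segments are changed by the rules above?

4

Segments that undergo a rule: /e/ → [eː] (rule 2); /i/ → [iː] (rule 2); /a/ → [aː] (rule 2); /i/ → [iː] (rule 2).
All other segments surface unchanged.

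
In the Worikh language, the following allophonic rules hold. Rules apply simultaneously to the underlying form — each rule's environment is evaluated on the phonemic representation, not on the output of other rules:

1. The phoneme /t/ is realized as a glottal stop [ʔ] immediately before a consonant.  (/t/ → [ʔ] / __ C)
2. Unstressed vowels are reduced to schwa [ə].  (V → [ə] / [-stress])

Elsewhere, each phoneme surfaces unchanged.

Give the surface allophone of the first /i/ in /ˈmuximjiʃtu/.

[ə]

/i/ (between /x/ and /m/): in an unstressed syllable, so rule 2 applies → [ə].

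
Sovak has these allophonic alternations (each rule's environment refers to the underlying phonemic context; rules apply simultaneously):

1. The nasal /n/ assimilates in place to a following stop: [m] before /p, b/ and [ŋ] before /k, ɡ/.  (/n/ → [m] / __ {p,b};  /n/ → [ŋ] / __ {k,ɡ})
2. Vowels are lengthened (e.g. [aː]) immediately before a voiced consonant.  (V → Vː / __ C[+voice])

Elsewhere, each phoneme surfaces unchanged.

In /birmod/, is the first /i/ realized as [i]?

/i/ (between /b/ and /r/): before a voiced consonant, so rule 2 applies → [iː].
The actual realization is [iː], not [i].

No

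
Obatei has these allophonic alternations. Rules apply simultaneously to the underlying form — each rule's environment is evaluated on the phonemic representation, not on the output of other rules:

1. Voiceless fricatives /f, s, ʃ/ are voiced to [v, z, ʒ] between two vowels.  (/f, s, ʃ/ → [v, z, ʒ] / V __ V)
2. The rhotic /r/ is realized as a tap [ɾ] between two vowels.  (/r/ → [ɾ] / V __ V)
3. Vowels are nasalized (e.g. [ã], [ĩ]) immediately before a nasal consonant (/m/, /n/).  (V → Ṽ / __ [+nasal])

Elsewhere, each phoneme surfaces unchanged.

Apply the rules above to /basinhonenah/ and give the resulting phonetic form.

[bazĩnhõnẽnah]

/a/ (between /b/ and /s/) is in the target of rule 3 but the environment (before a nasal consonant) is not met → [a].
/s/ meets the environment for rule 1 (between two vowels) → [z].
/i/ (between /s/ and /n/) occurs before a nasal consonant → [ĩ] by rule 3.
/o/ (between /h/ and /n/): before a nasal consonant, so rule 3 applies → [õ].
Rule 3 applies to /e/ (between /n/ and /n/: before a nasal consonant) → [ẽ].
/a/ (between /n/ and /h/): rule 3 targets it, but not before a nasal consonant → unchanged [a].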